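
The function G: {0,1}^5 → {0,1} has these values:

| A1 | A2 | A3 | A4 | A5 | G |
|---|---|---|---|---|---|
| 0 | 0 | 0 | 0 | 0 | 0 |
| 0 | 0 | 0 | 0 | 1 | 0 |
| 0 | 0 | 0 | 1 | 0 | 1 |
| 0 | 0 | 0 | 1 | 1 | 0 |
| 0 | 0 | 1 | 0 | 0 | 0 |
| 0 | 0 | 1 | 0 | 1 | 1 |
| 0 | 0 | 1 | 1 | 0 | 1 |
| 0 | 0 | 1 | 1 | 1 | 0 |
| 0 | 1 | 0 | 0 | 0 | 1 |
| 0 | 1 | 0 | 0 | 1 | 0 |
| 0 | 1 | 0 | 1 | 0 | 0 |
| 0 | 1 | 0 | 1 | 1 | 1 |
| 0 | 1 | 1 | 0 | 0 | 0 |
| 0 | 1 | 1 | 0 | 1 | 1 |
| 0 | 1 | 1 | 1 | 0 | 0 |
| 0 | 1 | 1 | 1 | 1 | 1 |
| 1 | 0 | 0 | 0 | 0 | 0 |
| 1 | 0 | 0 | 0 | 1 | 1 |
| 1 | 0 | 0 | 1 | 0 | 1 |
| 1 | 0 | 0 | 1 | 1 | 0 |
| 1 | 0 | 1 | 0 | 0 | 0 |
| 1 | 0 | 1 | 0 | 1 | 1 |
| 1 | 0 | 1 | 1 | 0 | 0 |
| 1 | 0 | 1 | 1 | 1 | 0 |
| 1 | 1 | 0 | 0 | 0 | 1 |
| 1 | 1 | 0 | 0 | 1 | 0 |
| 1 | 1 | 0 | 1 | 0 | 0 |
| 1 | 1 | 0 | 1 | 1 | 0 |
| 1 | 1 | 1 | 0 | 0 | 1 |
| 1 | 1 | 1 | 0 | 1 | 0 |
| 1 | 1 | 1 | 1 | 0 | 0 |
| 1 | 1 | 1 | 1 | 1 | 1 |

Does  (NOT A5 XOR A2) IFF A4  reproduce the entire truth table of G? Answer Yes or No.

Check the formula against G row by row:
  A1=0, A2=0, A3=0, A4=0, A5=0: formula gives 0, G = 0 ✓
  A1=0, A2=0, A3=0, A4=0, A5=1: formula gives 1, but G = 0 ✗
Row (0,0,0,0,1) is a counterexample, so the formula is not equivalent to G.

No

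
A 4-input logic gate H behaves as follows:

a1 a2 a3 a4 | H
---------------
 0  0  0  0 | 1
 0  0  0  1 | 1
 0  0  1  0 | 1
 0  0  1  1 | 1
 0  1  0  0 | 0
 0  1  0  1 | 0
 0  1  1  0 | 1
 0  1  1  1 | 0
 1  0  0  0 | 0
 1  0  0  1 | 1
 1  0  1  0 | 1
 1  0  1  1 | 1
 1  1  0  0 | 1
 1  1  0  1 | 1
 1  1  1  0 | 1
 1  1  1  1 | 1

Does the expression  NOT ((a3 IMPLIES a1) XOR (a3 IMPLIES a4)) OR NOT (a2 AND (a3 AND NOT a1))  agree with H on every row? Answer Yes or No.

Check the formula against H row by row:
  a1=0, a2=0, a3=0, a4=0: formula gives 1, H = 1 ✓
  a1=0, a2=0, a3=0, a4=1: formula gives 1, H = 1 ✓
  a1=0, a2=0, a3=1, a4=0: formula gives 1, H = 1 ✓
  a1=0, a2=0, a3=1, a4=1: formula gives 1, H = 1 ✓
  a1=0, a2=1, a3=0, a4=0: formula gives 1, but H = 0 ✗
Since they disagree at (0,1,0,0), the expression is not a correct formula for H.

No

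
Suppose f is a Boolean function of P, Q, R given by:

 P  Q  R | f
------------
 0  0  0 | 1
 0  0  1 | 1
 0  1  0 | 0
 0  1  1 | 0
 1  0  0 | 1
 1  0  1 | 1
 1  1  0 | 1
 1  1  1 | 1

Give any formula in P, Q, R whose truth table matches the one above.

There are just 2 zero rows: (0,1,0), (0,1,1). Their minterms are ¬P·Q·¬R, ¬P·Q·R; the OR of those covers precisely the 0-outputs, and negating it yields f.

f(P, Q, R) = ~(((~P & Q) & ~R) | ((~P & Q) & R))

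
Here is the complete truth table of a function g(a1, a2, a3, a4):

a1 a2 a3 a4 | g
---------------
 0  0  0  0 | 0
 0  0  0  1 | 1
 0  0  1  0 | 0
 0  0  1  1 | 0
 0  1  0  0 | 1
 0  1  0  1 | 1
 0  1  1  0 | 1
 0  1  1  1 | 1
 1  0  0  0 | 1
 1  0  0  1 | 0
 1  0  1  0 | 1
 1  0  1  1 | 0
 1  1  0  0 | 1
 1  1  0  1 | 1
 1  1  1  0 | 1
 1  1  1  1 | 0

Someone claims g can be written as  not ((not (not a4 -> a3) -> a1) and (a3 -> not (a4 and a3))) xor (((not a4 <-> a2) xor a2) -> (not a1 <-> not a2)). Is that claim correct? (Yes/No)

Evaluate not ((not (not a4 -> a3) -> a1) and (a3 -> not (a4 and a3))) xor (((not a4 <-> a2) xor a2) -> (not a1 <-> not a2)) on each row and compare to g:
  a1=0, a2=0, a3=0, a4=0: formula gives 0, g = 0 ✓
  a1=0, a2=0, a3=0, a4=1: formula gives 1, g = 1 ✓
  a1=0, a2=0, a3=1, a4=0: formula gives 1, but g = 0 ✗
Since they disagree at (0,0,1,0), the expression is not a correct formula for g.

No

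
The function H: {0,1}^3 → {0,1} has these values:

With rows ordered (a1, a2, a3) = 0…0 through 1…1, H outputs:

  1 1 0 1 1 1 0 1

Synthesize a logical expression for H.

The 0-rows are (0,1,0), (1,1,0). Take each as a conjunction (¬a1·a2·¬a3, a1·a2·¬a3), form their disjunction, and complement — that gives a formula that is 1 everywhere H is.

H(a1, a2, a3) = NOT (((NOT a1 AND a2) AND NOT a3) OR ((a1 AND a2) AND NOT a3))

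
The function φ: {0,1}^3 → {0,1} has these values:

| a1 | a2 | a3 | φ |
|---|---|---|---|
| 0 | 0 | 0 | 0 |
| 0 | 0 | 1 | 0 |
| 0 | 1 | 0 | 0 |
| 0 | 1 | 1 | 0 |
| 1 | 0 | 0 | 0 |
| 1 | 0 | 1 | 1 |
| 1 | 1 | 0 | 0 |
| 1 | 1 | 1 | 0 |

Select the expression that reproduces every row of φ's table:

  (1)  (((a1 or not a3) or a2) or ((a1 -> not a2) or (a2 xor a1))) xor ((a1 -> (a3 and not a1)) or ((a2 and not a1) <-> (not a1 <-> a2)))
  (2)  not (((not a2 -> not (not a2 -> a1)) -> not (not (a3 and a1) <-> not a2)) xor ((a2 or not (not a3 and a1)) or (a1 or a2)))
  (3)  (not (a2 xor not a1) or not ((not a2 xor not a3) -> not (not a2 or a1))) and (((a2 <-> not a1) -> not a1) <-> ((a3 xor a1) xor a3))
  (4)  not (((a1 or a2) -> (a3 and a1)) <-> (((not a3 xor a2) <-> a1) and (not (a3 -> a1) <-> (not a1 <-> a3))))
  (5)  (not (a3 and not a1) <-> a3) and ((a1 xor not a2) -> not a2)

5

(1) disagrees with φ on (1,0,0) (formula → 1, table → 0); rule it out.
(2) disagrees with φ on (0,1,0) (formula → 1, table → 0); rule it out.
(3) disagrees with φ on (1,0,1) (formula → 0, table → 1); rule it out.
(4) disagrees with φ on (0,0,0) (formula → 1, table → 0); rule it out.
(5) is the remaining candidate, and it agrees with φ on all 8 inputs.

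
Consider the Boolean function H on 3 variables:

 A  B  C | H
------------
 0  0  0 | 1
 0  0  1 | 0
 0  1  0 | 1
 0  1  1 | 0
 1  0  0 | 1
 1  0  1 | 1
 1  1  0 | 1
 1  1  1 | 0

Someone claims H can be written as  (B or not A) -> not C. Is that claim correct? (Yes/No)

Check the formula against H row by row:
  A=0, B=0, C=0: formula gives 1, H = 1 ✓
  A=0, B=0, C=1: formula gives 0, H = 0 ✓
  A=0, B=1, C=0: formula gives 1, H = 1 ✓
  A=0, B=1, C=1: formula gives 0, H = 0 ✓
  A=1, B=0, C=0: formula gives 1, H = 1 ✓
  … (the remaining 3 rows also agree.)
All 8 rows match — the expression computes H exactly.

Yes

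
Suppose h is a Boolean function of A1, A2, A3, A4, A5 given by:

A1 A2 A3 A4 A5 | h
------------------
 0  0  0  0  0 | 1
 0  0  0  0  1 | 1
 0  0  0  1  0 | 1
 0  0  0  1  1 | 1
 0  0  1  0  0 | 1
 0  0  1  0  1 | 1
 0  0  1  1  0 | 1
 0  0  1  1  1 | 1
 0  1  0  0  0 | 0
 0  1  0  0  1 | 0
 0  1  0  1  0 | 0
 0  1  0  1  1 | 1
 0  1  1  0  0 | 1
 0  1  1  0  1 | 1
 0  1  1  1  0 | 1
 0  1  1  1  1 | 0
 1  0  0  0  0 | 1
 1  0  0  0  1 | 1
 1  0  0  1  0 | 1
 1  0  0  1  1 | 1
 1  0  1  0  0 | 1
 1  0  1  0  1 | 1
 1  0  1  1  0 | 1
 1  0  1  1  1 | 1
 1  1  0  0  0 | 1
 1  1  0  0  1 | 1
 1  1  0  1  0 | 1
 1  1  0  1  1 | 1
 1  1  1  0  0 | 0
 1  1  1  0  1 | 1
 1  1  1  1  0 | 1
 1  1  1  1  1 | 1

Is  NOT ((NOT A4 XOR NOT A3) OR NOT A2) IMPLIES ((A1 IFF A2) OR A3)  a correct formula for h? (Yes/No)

Evaluate NOT ((NOT A4 XOR NOT A3) OR NOT A2) IMPLIES ((A1 IFF A2) OR A3) on each row and compare to h:
  A1=0, A2=0, A3=0, A4=0, A5=0: formula gives 1, h = 1 ✓
  A1=0, A2=0, A3=0, A4=0, A5=1: formula gives 1, h = 1 ✓
  A1=0, A2=0, A3=0, A4=1, A5=0: formula gives 1, h = 1 ✓
  A1=0, A2=0, A3=0, A4=1, A5=1: formula gives 1, h = 1 ✓
  …
  A1=0, A2=1, A3=0, A4=1, A5=0: formula gives 1, but h = 0 ✗
A single disagreement suffices: at (0,1,0,1,0) they differ, so the formula does not compute h.

No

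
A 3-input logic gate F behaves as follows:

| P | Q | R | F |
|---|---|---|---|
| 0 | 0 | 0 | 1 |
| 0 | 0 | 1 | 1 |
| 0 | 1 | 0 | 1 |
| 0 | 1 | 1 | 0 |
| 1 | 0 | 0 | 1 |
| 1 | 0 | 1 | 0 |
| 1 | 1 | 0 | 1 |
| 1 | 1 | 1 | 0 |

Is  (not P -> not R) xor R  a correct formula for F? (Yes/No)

No

Test each input against both F and the formula:
  P=0, Q=0, R=0: formula gives 1, F = 1 ✓
  P=0, Q=0, R=1: formula gives 1, F = 1 ✓
  P=0, Q=1, R=0: formula gives 1, F = 1 ✓
  P=0, Q=1, R=1: formula gives 1, but F = 0 ✗
Since they disagree at (0,1,1), the expression is not a correct formula for F.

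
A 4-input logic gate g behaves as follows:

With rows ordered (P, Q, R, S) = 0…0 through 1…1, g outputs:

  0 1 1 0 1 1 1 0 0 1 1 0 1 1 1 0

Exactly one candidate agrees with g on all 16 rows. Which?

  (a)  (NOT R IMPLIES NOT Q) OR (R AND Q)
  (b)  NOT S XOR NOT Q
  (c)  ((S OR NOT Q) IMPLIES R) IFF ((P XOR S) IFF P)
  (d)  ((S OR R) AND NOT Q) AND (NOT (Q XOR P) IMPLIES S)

c

(a) disagrees with g on (0,0,0,0) (formula → 1, table → 0); rule it out.
(b) disagrees with g on (0,0,1,0) (formula → 0, table → 1); rule it out.
(d) disagrees with g on (0,0,1,0) (formula → 0, table → 1); rule it out.
(c) is the remaining candidate, and it agrees with g on all 16 inputs.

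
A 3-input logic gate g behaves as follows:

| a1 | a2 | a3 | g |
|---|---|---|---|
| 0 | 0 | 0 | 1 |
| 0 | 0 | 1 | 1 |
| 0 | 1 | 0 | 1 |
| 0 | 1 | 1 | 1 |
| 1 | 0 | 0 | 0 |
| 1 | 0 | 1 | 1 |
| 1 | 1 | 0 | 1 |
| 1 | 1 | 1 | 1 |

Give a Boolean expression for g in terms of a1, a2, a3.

Only row (1,0,0) gives 0. So g is 1 everywhere except there — the complement of the minterm a1·¬a2·¬a3.

g(a1, a2, a3) = ¬((a1 ∧ ¬a2) ∧ ¬a3)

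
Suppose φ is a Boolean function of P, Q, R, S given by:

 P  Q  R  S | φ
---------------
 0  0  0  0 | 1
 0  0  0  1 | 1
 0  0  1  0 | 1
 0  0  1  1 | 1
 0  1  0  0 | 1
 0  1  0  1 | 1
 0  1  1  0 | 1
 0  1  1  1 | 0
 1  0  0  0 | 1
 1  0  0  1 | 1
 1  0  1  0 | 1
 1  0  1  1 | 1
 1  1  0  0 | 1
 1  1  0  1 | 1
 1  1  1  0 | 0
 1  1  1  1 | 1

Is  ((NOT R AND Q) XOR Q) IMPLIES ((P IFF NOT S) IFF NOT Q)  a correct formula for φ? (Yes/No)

Yes

Evaluate ((NOT R AND Q) XOR Q) IMPLIES ((P IFF NOT S) IFF NOT Q) on each row and compare to φ:
  P=0, Q=0, R=0, S=0: formula gives 1, φ = 1 ✓
  P=0, Q=0, R=0, S=1: formula gives 1, φ = 1 ✓
  P=0, Q=0, R=1, S=0: formula gives 1, φ = 1 ✓
  P=0, Q=0, R=1, S=1: formula gives 1, φ = 1 ✓
  … (the remaining 12 rows also agree.)
No disagreement on any input; they are logically equivalent.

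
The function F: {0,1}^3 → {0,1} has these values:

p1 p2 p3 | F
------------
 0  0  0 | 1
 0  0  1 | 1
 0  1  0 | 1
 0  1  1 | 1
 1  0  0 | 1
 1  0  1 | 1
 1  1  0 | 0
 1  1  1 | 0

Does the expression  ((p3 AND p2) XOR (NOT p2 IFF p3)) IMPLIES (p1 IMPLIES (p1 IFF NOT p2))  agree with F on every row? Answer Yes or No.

Evaluate ((p3 AND p2) XOR (NOT p2 IFF p3)) IMPLIES (p1 IMPLIES (p1 IFF NOT p2)) on each row and compare to F:
  p1=0, p2=0, p3=0: formula gives 1, F = 1 ✓
  p1=0, p2=0, p3=1: formula gives 1, F = 1 ✓
  p1=0, p2=1, p3=0: formula gives 1, F = 1 ✓
  p1=0, p2=1, p3=1: formula gives 1, F = 1 ✓
  p1=1, p2=0, p3=0: formula gives 1, F = 1 ✓
  … (the remaining 3 rows also agree.)
All 8 rows match — the expression computes F exactly.

Yes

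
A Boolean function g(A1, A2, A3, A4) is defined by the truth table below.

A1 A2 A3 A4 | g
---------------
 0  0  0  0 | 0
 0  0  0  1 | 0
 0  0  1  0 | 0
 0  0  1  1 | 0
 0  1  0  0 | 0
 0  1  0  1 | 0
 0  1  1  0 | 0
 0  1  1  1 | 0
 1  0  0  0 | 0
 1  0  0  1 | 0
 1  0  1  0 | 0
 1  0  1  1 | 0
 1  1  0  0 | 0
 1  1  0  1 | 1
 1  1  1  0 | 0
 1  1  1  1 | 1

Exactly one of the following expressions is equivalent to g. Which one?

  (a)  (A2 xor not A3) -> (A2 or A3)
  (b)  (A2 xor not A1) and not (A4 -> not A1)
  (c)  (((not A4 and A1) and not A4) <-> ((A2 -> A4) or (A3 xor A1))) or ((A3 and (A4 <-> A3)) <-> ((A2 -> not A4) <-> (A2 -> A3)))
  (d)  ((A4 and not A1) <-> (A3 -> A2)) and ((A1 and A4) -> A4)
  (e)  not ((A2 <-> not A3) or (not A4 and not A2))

b

(a): at (0,0,1,0) it gives 1, but g = 0 — eliminated.
(c): at (0,0,1,1) it gives 1, but g = 0 — eliminated.
(d): at (0,0,0,1) it gives 1, but g = 0 — eliminated.
(e): at (0,0,0,1) it gives 1, but g = 0 — eliminated.
(b) is the remaining candidate, and it agrees with g on all 16 inputs.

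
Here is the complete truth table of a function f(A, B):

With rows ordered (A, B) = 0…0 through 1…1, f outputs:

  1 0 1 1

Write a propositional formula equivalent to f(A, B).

This is B → A (false only at 0,1).

f(A, B) = B -> A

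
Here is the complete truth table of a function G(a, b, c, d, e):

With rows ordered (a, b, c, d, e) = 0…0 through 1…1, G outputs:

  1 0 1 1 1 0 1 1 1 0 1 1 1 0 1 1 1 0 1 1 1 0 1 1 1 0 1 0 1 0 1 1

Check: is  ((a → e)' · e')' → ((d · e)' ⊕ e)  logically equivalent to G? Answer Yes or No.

Evaluate ((a → e)' · e')' → ((d · e)' ⊕ e) on each row and compare to G:
  a=0, b=0, c=0, d=0, e=0: formula gives 1, G = 1 ✓
  a=0, b=0, c=0, d=0, e=1: formula gives 0, G = 0 ✓
  a=0, b=0, c=0, d=1, e=0: formula gives 1, G = 1 ✓
  a=0, b=0, c=0, d=1, e=1: formula gives 1, G = 1 ✓
  …
  a=1, b=1, c=0, d=1, e=1: formula gives 1, but G = 0 ✗
Since they disagree at (1,1,0,1,1), the expression is not a correct formula for G.

No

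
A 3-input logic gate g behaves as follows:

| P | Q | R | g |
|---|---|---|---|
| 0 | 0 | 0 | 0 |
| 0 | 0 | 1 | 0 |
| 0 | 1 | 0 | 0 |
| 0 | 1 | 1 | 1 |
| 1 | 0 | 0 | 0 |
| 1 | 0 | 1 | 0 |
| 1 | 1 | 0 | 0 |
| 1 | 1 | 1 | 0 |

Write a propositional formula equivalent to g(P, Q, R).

g(P, Q, R) = (NOT P AND Q) AND R

g is 1 on exactly one input, (0,1,1), whose minterm is ¬P·Q·R. So g is just that conjunction.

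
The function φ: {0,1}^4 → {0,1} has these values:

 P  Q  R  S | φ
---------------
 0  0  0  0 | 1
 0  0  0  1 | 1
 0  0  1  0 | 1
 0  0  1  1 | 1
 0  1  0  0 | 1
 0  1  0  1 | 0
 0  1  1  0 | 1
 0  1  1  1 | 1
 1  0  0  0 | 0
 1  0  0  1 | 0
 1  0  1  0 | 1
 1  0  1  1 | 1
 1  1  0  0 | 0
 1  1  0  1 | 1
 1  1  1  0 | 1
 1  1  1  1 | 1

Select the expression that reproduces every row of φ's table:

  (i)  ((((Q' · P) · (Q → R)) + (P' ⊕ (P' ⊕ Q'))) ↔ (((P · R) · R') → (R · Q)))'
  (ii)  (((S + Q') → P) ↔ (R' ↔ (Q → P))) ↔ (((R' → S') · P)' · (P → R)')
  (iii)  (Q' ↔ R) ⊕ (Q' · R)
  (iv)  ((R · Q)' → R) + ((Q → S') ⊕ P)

iv

(i): at (0,0,0,0) it gives 0, but φ = 1 — eliminated.
(ii): at (0,0,1,0) it gives 0, but φ = 1 — eliminated.
(iii): at (0,0,0,0) it gives 0, but φ = 1 — eliminated.
(iv) is the remaining candidate, and it agrees with φ on all 16 inputs.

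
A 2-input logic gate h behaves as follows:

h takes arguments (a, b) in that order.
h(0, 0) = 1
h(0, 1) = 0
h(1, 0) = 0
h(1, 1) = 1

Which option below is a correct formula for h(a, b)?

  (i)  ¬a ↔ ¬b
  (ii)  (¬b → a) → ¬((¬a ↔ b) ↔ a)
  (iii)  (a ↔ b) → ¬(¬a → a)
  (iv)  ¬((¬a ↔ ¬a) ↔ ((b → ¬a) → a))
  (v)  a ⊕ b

i

(ii): at (0,1) it gives 1, but h = 0 — eliminated.
(iii): at (0,1) it gives 1, but h = 0 — eliminated.
(iv): at (0,1) it gives 1, but h = 0 — eliminated.
(v): at (0,0) it gives 0, but h = 1 — eliminated.
(i) is the remaining candidate, and it agrees with h on all 4 inputs.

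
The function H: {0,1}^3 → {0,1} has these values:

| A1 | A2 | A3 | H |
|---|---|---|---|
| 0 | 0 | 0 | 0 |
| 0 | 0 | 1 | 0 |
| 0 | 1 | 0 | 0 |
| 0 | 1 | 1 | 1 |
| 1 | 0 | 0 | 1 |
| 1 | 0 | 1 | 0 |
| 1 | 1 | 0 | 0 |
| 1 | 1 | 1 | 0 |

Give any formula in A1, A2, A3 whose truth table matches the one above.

H(A1, A2, A3) = ((~A1 & A2) & A3) | ((A1 & ~A2) & ~A3)

Collect the rows where H=1 — (0,1,1), (1,0,0) — and write one minterm per row: ¬A1·A2·A3, A1·¬A2·¬A3. Their union (logical OR) reproduces the table exactly.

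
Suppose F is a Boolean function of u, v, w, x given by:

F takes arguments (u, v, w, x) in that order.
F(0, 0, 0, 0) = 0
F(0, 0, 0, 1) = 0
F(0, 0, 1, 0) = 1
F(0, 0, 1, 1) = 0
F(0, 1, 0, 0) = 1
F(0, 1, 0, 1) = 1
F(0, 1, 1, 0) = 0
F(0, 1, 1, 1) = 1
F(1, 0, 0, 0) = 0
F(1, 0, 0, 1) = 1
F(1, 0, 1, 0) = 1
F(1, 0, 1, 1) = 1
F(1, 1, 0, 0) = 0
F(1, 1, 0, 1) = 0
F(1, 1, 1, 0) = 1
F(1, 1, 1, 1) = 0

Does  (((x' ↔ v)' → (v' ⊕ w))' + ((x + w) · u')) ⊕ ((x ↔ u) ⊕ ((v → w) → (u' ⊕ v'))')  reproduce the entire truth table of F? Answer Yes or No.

Yes

Test each input against both F and the formula:
  u=0, v=0, w=0, x=0: formula gives 0, F = 0 ✓
  u=0, v=0, w=0, x=1: formula gives 0, F = 0 ✓
  u=0, v=0, w=1, x=0: formula gives 1, F = 1 ✓
  u=0, v=0, w=1, x=1: formula gives 0, F = 0 ✓
  … (the remaining 12 rows also agree.)
Every row agrees, so the formula is equivalent.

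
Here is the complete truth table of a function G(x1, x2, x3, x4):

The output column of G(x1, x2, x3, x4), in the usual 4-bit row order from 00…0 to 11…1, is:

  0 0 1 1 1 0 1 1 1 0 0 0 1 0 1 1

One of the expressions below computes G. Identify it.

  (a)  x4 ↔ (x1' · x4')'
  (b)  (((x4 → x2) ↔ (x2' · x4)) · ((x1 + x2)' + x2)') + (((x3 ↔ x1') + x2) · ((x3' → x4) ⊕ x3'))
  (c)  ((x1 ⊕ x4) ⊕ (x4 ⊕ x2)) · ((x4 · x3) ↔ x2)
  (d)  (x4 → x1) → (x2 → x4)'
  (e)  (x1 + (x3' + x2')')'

(a) disagrees with G on (0,0,0,0) (formula → 1, table → 0); rule it out.
(c) disagrees with G on (0,0,1,0) (formula → 0, table → 1); rule it out.
(d) disagrees with G on (0,0,0,1) (formula → 1, table → 0); rule it out.
(e) disagrees with G on (0,0,0,0) (formula → 1, table → 0); rule it out.
(b) is the remaining candidate, and it agrees with G on all 16 inputs.

b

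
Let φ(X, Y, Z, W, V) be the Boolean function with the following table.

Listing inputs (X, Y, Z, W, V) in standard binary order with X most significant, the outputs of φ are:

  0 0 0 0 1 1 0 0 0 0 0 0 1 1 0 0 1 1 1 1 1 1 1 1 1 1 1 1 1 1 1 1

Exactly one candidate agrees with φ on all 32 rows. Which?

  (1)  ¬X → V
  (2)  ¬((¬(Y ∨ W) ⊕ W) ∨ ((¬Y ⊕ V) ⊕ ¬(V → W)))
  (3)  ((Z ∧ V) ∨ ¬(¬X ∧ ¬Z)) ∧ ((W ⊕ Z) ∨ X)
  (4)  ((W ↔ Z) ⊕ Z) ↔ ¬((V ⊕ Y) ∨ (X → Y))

3

(1) disagrees with φ on (0,0,0,0,1) (formula → 1, table → 0); rule it out.
(2) disagrees with φ on (0,0,1,0,0) (formula → 0, table → 1); rule it out.
(4) disagrees with φ on (0,0,0,1,0) (formula → 1, table → 0); rule it out.
Only (3) survives; checking it on all 32 rows confirms it matches φ.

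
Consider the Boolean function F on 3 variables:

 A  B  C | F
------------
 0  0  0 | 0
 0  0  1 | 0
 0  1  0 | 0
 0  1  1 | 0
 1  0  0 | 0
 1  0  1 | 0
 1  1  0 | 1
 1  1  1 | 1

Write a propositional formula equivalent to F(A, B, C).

F=1 on 2 inputs: (1,1,0), (1,1,1). Reading each as a conjunction of literals (A·B·¬C, A·B·C) and taking the OR gives the canonical DNF.

F(A, B, C) = ((A ∧ B) ∧ ¬C) ∨ ((A ∧ B) ∧ C)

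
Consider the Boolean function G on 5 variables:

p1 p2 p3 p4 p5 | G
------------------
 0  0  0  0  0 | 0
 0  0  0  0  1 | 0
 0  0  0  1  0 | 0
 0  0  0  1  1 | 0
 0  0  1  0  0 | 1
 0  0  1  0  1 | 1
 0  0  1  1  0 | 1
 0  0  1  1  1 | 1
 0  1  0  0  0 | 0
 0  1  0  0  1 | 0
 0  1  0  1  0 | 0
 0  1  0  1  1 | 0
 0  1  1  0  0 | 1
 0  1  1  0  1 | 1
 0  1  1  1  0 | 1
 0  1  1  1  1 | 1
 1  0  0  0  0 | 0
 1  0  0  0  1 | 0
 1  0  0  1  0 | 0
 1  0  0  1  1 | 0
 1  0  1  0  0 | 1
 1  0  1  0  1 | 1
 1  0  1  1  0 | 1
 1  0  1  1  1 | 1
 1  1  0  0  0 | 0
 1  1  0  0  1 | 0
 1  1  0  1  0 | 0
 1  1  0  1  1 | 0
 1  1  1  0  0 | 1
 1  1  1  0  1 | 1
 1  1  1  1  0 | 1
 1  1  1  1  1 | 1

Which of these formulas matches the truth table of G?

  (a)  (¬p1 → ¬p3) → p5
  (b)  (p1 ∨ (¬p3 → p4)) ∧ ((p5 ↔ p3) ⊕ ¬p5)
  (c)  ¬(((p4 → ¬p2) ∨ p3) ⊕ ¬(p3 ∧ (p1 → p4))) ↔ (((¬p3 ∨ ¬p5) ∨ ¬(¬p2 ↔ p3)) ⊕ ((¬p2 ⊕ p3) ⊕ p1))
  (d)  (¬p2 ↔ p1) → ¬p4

b

(a) fails at (0,0,0,0,1): the formula yields 1, G is 0.
(c) fails at (0,0,1,0,0): the formula yields 0, G is 1.
(d) fails at (0,0,0,0,0): the formula yields 1, G is 0.
(b) is the remaining candidate, and it agrees with G on all 32 inputs.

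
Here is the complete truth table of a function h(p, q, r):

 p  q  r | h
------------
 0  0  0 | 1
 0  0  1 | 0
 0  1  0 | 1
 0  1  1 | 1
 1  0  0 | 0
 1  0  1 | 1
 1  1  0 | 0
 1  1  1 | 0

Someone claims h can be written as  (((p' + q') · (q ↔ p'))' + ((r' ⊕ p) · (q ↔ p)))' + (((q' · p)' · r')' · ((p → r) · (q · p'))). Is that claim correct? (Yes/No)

Test each input against both h and the formula:
  p=0, q=0, r=0: formula gives 0, but h = 1 ✗
Since they disagree at (0,0,0), the expression is not a correct formula for h.

No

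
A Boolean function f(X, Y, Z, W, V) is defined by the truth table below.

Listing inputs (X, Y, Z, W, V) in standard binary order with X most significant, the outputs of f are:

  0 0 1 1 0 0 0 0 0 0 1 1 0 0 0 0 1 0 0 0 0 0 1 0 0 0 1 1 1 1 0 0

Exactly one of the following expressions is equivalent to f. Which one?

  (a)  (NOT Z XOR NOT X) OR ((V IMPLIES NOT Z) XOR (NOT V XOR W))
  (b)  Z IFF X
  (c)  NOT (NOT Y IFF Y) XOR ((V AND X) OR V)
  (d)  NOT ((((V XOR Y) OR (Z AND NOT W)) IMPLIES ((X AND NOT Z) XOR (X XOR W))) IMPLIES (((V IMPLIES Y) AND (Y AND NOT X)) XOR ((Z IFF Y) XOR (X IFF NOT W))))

(a) disagrees with f on (0,0,0,0,1) (formula → 1, table → 0); rule it out.
(b) disagrees with f on (0,0,0,0,0) (formula → 1, table → 0); rule it out.
(c) disagrees with f on (0,0,0,0,0) (formula → 1, table → 0); rule it out.
Only (d) survives; checking it on all 32 rows confirms it matches f.

d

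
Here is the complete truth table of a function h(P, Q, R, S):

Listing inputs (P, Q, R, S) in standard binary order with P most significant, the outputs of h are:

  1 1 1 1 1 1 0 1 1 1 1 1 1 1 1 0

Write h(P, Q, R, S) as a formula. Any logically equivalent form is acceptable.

There are just 2 zero rows: (0,1,1,0), (1,1,1,1). Their minterms are ¬P·Q·R·¬S, P·Q·R·S; the OR of those covers precisely the 0-outputs, and negating it yields h.

h(P, Q, R, S) = ~((((~P & Q) & R) & ~S) | (((P & Q) & R) & S))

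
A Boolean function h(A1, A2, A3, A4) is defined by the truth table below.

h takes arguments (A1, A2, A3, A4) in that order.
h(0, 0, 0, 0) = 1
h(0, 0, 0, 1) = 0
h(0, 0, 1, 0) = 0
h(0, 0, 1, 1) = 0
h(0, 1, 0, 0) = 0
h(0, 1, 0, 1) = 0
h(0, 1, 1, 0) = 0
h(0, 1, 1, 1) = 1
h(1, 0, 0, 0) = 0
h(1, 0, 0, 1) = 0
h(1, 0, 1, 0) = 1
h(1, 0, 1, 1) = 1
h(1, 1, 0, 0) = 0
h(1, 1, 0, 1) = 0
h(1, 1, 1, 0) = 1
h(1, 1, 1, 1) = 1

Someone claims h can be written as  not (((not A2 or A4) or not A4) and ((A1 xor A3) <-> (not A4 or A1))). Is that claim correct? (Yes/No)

Check the formula against h row by row:
  A1=0, A2=0, A3=0, A4=0: formula gives 1, h = 1 ✓
  A1=0, A2=0, A3=0, A4=1: formula gives 0, h = 0 ✓
  A1=0, A2=0, A3=1, A4=0: formula gives 0, h = 0 ✓
  A1=0, A2=0, A3=1, A4=1: formula gives 1, but h = 0 ✗
Since they disagree at (0,0,1,1), the expression is not a correct formula for h.

No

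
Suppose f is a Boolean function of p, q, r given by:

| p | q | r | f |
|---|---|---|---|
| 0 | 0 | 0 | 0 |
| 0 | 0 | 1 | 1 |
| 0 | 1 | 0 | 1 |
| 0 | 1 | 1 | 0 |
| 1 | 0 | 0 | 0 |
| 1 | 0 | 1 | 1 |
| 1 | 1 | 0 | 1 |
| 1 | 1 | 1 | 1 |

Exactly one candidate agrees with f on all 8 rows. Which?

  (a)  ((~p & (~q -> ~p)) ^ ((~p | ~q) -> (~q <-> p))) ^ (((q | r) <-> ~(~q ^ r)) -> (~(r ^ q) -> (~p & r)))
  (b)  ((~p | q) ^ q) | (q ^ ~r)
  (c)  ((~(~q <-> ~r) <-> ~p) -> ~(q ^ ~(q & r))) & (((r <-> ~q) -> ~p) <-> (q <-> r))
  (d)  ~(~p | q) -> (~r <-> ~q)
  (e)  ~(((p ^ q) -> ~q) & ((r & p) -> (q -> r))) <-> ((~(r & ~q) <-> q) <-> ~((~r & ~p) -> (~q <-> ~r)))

e

(a) disagrees with f on (0,0,0) (formula → 1, table → 0); rule it out.
(b) disagrees with f on (0,0,0) (formula → 1, table → 0); rule it out.
(c) disagrees with f on (0,0,0) (formula → 1, table → 0); rule it out.
(d) disagrees with f on (0,0,0) (formula → 1, table → 0); rule it out.
(e) is the remaining candidate, and it agrees with f on all 8 inputs.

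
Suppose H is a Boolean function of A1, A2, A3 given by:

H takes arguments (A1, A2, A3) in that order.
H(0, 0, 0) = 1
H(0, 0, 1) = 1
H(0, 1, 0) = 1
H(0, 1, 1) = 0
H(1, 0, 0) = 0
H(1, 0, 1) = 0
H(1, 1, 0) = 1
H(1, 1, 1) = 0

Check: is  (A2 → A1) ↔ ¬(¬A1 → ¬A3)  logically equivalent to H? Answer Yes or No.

Test each input against both H and the formula:
  A1=0, A2=0, A3=0: formula gives 0, but H = 1 ✗
A single disagreement suffices: at (0,0,0) they differ, so the formula does not compute H.

No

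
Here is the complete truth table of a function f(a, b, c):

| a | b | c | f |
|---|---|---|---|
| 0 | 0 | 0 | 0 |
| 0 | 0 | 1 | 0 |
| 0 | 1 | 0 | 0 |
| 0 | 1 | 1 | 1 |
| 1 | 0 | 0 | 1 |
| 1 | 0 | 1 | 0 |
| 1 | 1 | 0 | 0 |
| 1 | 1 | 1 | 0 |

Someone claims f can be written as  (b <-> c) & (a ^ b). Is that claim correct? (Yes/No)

Evaluate (b <-> c) & (a ^ b) on each row and compare to f:
  a=0, b=0, c=0: formula gives 0, f = 0 ✓
  a=0, b=0, c=1: formula gives 0, f = 0 ✓
  a=0, b=1, c=0: formula gives 0, f = 0 ✓
  a=0, b=1, c=1: formula gives 1, f = 1 ✓
  a=1, b=0, c=0: formula gives 1, f = 1 ✓
  …and likewise for the remaining 3 rows.
Every row agrees, so the formula is equivalent.

Yes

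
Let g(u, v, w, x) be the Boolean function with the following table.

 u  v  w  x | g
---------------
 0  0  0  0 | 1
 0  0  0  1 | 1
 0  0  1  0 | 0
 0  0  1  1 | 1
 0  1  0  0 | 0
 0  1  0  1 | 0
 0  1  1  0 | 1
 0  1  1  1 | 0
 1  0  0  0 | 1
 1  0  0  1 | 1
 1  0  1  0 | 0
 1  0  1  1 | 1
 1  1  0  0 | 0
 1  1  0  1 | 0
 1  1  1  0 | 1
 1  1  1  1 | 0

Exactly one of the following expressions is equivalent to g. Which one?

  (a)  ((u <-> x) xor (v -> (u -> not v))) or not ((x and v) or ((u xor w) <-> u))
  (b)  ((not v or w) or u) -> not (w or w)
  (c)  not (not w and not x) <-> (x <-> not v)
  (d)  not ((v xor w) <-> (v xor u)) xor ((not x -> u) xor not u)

(a) fails at (0,0,0,0): the formula yields 0, g is 1.
(b) fails at (0,0,1,1): the formula yields 0, g is 1.
(d) fails at (0,0,0,1): the formula yields 0, g is 1.
Only (c) survives; checking it on all 16 rows confirms it matches g.

c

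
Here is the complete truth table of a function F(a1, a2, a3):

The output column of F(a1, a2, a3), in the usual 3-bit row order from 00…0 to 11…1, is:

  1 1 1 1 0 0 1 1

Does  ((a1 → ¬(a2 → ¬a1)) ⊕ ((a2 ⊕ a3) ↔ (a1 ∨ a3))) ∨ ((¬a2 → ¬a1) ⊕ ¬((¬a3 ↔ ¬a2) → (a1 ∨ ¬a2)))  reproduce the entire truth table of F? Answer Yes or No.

No

Evaluate ((a1 → ¬(a2 → ¬a1)) ⊕ ((a2 ⊕ a3) ↔ (a1 ∨ a3))) ∨ ((¬a2 → ¬a1) ⊕ ¬((¬a3 ↔ ¬a2) → (a1 ∨ ¬a2))) on each row and compare to F:
  a1=0, a2=0, a3=0: formula gives 1, F = 1 ✓
  a1=0, a2=0, a3=1: formula gives 1, F = 1 ✓
  a1=0, a2=1, a3=0: formula gives 1, F = 1 ✓
  a1=0, a2=1, a3=1: formula gives 1, F = 1 ✓
  a1=1, a2=0, a3=0: formula gives 0, F = 0 ✓
  a1=1, a2=0, a3=1: formula gives 1, but F = 0 ✗
Since they disagree at (1,0,1), the expression is not a correct formula for F.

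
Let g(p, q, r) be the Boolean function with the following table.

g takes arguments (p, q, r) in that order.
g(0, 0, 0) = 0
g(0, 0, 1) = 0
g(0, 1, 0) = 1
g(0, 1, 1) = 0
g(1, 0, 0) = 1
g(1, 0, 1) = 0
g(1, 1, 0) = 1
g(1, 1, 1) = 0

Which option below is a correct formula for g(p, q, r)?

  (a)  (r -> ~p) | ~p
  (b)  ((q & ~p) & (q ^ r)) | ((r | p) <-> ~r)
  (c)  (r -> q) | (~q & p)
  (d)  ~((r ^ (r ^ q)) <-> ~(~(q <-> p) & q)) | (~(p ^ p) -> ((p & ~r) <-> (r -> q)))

b

(a) disagrees with g on (0,0,0) (formula → 1, table → 0); rule it out.
(c) disagrees with g on (0,0,0) (formula → 1, table → 0); rule it out.
(d) disagrees with g on (0,0,0) (formula → 1, table → 0); rule it out.
Only (b) survives; checking it on all 8 rows confirms it matches g.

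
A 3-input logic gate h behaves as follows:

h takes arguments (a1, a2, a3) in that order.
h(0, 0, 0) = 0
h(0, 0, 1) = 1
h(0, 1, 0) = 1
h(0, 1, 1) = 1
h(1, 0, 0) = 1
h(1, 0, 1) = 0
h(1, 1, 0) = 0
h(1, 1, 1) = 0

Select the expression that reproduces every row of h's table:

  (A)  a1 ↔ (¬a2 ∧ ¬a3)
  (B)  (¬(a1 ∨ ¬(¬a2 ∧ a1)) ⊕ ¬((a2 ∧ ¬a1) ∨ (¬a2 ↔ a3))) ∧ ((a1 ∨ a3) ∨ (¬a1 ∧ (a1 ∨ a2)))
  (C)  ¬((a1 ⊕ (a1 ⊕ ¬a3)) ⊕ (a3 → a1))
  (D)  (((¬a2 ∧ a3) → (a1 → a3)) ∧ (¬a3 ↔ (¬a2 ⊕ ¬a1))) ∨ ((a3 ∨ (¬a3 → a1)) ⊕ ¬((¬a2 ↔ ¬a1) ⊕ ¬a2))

A

(B): at (0,0,1) it gives 0, but h = 1 — eliminated.
(C): at (0,0,0) it gives 1, but h = 0 — eliminated.
(D): at (0,0,0) it gives 1, but h = 0 — eliminated.
That leaves (A). Evaluating it on every row reproduces the table of h exactly.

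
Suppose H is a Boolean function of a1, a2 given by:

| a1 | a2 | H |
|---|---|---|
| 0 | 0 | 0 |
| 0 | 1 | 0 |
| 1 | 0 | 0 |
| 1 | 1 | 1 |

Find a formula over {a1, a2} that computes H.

H(a1, a2) = a1 AND a2

The output is 1 only when every input is 1 — the AND of all inputs.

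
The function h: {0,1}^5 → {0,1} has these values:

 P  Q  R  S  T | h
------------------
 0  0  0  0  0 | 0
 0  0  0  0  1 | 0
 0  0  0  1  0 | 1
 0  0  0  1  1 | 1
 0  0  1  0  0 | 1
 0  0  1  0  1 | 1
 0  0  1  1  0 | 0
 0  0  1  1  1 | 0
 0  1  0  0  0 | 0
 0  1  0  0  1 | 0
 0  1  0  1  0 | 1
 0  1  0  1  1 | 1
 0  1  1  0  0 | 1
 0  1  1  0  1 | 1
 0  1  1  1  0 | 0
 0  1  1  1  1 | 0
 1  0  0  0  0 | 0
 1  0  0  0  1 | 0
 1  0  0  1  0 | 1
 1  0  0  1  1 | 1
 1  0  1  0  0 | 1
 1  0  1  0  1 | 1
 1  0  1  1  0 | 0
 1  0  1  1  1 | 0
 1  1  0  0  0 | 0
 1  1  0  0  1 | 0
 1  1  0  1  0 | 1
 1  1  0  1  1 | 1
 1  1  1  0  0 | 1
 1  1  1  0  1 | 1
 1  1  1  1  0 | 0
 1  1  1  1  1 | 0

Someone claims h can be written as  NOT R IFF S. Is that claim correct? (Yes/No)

Evaluate NOT R IFF S on each row and compare to h:
  P=0, Q=0, R=0, S=0, T=0: formula gives 0, h = 0 ✓
  P=0, Q=0, R=0, S=0, T=1: formula gives 0, h = 0 ✓
  P=0, Q=0, R=0, S=1, T=0: formula gives 1, h = 1 ✓
  P=0, Q=0, R=0, S=1, T=1: formula gives 1, h = 1 ✓
  … (the remaining 28 rows also agree.)
Every row agrees, so the formula is equivalent.

Yes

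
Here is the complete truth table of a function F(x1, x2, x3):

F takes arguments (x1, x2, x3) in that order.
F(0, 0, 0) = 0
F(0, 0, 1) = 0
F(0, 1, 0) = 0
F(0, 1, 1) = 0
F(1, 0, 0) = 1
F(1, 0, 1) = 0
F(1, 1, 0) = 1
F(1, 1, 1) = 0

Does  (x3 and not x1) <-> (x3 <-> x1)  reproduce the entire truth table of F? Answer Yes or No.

Evaluate (x3 and not x1) <-> (x3 <-> x1) on each row and compare to F:
  x1=0, x2=0, x3=0: formula gives 0, F = 0 ✓
  x1=0, x2=0, x3=1: formula gives 0, F = 0 ✓
  x1=0, x2=1, x3=0: formula gives 0, F = 0 ✓
  x1=0, x2=1, x3=1: formula gives 0, F = 0 ✓
  x1=1, x2=0, x3=0: formula gives 1, F = 1 ✓
  …and likewise for the remaining 3 rows.
No disagreement on any input; they are logically equivalent.

Yes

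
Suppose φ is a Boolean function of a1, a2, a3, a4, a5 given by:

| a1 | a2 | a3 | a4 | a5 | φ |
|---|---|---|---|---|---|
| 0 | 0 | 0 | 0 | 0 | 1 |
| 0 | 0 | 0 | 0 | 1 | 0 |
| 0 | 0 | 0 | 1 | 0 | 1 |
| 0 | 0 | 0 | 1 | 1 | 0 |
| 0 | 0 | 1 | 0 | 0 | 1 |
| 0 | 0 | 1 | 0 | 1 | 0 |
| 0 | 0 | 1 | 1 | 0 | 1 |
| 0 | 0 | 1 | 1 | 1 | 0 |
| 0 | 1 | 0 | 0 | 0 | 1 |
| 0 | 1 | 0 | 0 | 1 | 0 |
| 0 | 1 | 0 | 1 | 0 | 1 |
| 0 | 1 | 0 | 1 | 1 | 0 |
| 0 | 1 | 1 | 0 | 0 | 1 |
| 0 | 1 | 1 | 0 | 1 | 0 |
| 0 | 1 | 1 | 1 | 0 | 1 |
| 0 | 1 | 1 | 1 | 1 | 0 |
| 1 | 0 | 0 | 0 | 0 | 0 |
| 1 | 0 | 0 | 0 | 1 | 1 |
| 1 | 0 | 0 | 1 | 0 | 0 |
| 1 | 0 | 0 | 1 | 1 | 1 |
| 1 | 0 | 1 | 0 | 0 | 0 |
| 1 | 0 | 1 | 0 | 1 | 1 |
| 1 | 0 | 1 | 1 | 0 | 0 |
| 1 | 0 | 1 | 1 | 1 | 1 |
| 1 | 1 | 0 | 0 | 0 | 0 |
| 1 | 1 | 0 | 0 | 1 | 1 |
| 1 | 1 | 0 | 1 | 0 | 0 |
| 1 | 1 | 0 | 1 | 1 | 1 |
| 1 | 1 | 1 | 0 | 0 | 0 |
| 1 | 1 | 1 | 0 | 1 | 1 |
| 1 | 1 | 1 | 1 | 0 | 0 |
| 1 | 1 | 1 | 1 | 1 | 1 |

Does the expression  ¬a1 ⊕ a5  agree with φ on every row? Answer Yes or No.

Test each input against both φ and the formula:
  a1=0, a2=0, a3=0, a4=0, a5=0: formula gives 1, φ = 1 ✓
  a1=0, a2=0, a3=0, a4=0, a5=1: formula gives 0, φ = 0 ✓
  a1=0, a2=0, a3=0, a4=1, a5=0: formula gives 1, φ = 1 ✓
  a1=0, a2=0, a3=0, a4=1, a5=1: formula gives 0, φ = 0 ✓
  …and likewise for the remaining 28 rows.
Every row agrees, so the formula is equivalent.

Yes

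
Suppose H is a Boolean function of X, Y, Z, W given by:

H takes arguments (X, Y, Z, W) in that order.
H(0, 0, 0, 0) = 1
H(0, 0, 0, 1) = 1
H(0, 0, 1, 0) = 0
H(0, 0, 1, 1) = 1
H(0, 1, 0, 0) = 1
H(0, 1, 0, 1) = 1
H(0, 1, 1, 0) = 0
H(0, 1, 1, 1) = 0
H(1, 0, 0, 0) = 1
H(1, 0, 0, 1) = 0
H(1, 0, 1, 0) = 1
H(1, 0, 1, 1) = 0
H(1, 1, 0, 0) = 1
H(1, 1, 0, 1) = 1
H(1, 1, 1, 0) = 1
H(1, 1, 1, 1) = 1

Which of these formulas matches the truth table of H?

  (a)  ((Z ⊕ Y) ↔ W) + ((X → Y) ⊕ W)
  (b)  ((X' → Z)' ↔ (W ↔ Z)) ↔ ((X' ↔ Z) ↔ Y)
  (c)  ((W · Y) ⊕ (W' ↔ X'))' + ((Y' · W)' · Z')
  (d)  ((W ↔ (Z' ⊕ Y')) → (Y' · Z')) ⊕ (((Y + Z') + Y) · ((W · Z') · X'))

c

(a): at (0,0,0,1) it gives 0, but H = 1 — eliminated.
(b): at (0,0,0,1) it gives 0, but H = 1 — eliminated.
(d): at (0,0,0,1) it gives 0, but H = 1 — eliminated.
(c) is the remaining candidate, and it agrees with H on all 16 inputs.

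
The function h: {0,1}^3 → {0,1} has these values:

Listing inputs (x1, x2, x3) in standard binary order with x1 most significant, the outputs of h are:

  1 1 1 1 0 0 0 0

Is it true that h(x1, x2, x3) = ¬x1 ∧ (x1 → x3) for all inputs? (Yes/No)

Yes

Evaluate ¬x1 ∧ (x1 → x3) on each row and compare to h:
  x1=0, x2=0, x3=0: formula gives 1, h = 1 ✓
  x1=0, x2=0, x3=1: formula gives 1, h = 1 ✓
  x1=0, x2=1, x3=0: formula gives 1, h = 1 ✓
  x1=0, x2=1, x3=1: formula gives 1, h = 1 ✓
  x1=1, x2=0, x3=0: formula gives 0, h = 0 ✓
  …and likewise for the remaining 3 rows.
No disagreement on any input; they are logically equivalent.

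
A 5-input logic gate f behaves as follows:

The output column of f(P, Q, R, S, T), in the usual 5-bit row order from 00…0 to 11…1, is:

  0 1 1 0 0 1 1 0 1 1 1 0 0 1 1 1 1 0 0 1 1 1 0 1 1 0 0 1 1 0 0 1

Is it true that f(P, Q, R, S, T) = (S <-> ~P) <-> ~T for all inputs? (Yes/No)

No

Check the formula against f row by row:
  P=0, Q=0, R=0, S=0, T=0: formula gives 0, f = 0 ✓
  P=0, Q=0, R=0, S=0, T=1: formula gives 1, f = 1 ✓
  P=0, Q=0, R=0, S=1, T=0: formula gives 1, f = 1 ✓
  P=0, Q=0, R=0, S=1, T=1: formula gives 0, f = 0 ✓
  …
  P=0, Q=1, R=0, S=0, T=0: formula gives 0, but f = 1 ✗
Since they disagree at (0,1,0,0,0), the expression is not a correct formula for f.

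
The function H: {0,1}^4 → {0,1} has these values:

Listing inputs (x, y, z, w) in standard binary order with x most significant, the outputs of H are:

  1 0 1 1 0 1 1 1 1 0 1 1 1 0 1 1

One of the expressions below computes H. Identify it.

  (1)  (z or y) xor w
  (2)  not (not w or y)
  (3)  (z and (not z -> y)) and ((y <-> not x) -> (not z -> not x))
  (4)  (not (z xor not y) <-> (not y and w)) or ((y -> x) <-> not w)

4

(1) fails at (0,0,0,0): the formula yields 0, H is 1.
(2) fails at (0,0,0,0): the formula yields 0, H is 1.
(3) fails at (0,0,0,0): the formula yields 0, H is 1.
Only (4) survives; checking it on all 16 rows confirms it matches H.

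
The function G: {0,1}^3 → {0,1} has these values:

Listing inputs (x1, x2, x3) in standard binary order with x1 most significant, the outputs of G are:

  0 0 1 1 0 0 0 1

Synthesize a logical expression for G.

G(x1, x2, x3) = (((¬x1 ∧ x2) ∧ ¬x3) ∨ ((¬x1 ∧ x2) ∧ x3)) ∨ ((x1 ∧ x2) ∧ x3)

G=1 on 3 inputs: (0,1,0), (0,1,1), (1,1,1). Reading each as a conjunction of literals (¬x1·x2·¬x3, ¬x1·x2·x3, x1·x2·x3) and taking the OR gives the canonical DNF.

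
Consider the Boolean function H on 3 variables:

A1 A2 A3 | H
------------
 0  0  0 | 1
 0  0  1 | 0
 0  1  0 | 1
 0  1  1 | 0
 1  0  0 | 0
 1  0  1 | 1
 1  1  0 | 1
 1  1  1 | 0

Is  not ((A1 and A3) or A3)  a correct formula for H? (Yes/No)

Test each input against both H and the formula:
  A1=0, A2=0, A3=0: formula gives 1, H = 1 ✓
  A1=0, A2=0, A3=1: formula gives 0, H = 0 ✓
  A1=0, A2=1, A3=0: formula gives 1, H = 1 ✓
  A1=0, A2=1, A3=1: formula gives 0, H = 0 ✓
  A1=1, A2=0, A3=0: formula gives 1, but H = 0 ✗
Row (1,0,0) is a counterexample, so the formula is not equivalent to H.

No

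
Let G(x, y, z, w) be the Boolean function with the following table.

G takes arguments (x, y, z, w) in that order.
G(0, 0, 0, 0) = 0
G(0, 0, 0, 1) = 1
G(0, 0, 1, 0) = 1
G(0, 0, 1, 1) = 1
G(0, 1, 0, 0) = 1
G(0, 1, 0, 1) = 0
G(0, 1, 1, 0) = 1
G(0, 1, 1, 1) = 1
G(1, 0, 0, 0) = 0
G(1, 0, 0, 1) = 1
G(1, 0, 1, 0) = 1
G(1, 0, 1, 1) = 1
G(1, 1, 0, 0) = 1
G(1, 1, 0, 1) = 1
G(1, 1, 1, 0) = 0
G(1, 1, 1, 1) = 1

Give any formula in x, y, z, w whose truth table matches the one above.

G(x, y, z, w) = ((((((x' · y') · z') · w') + (((x' · y) · z') · w)) + (((x · y') · z') · w')) + (((x · y) · z) · w'))'

There are just 4 zero rows: (0,0,0,0), (0,1,0,1), (1,0,0,0), (1,1,1,0). Their minterms are ¬x·¬y·¬z·¬w, ¬x·y·¬z·w, x·¬y·¬z·¬w, x·y·z·¬w; the OR of those covers precisely the 0-outputs, and negating it yields G.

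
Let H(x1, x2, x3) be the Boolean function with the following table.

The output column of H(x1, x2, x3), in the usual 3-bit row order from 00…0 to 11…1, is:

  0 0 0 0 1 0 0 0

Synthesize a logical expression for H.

H(x1, x2, x3) = (x1 and not x2) and not x3

Only row (1,0,0) gives 1. That row's minterm x1·¬x2·¬x3 is H directly.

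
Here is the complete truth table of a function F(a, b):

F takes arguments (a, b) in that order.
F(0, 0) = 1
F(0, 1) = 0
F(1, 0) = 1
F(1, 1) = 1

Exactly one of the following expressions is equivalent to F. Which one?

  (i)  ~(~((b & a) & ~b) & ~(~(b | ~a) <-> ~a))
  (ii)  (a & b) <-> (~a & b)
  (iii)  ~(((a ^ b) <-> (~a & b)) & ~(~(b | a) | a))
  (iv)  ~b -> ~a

(i) fails at (0,0): the formula yields 0, F is 1.
(ii) fails at (1,1): the formula yields 0, F is 1.
(iv) fails at (0,1): the formula yields 1, F is 0.
(iii) is the remaining candidate, and it agrees with F on all 4 inputs.

iii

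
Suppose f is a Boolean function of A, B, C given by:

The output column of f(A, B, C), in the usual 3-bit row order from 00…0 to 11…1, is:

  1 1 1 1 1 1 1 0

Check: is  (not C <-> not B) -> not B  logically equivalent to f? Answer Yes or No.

Test each input against both f and the formula:
  A=0, B=0, C=0: formula gives 1, f = 1 ✓
  A=0, B=0, C=1: formula gives 1, f = 1 ✓
  A=0, B=1, C=0: formula gives 1, f = 1 ✓
  A=0, B=1, C=1: formula gives 0, but f = 1 ✗
A single disagreement suffices: at (0,1,1) they differ, so the formula does not compute f.

No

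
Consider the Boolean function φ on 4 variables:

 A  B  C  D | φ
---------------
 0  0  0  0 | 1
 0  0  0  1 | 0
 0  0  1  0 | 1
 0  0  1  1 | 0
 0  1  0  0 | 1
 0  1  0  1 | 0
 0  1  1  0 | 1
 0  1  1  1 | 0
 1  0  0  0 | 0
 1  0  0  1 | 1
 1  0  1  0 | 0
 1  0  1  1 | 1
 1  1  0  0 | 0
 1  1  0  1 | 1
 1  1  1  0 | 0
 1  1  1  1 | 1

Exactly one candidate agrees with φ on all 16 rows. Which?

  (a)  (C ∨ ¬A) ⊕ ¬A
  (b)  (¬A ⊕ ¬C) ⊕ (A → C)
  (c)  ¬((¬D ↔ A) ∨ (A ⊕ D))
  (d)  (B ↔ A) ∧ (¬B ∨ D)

(a) fails at (0,0,0,0): the formula yields 0, φ is 1.
(b) fails at (0,0,0,1): the formula yields 1, φ is 0.
(d) fails at (0,0,0,1): the formula yields 1, φ is 0.
(c) is the remaining candidate, and it agrees with φ on all 16 inputs.

c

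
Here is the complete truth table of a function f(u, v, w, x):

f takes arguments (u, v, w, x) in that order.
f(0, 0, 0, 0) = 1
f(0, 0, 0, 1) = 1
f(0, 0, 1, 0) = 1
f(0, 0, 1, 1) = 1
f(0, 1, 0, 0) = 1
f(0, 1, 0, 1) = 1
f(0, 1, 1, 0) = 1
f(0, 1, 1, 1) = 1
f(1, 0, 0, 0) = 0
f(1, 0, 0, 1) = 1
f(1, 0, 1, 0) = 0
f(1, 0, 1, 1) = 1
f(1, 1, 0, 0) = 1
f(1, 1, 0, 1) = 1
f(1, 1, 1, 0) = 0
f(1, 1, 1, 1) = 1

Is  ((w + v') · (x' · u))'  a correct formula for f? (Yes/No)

Test each input against both f and the formula:
  u=0, v=0, w=0, x=0: formula gives 1, f = 1 ✓
  u=0, v=0, w=0, x=1: formula gives 1, f = 1 ✓
  u=0, v=0, w=1, x=0: formula gives 1, f = 1 ✓
  u=0, v=0, w=1, x=1: formula gives 1, f = 1 ✓
  …and likewise for the remaining 12 rows.
Every row agrees, so the formula is equivalent.

Yes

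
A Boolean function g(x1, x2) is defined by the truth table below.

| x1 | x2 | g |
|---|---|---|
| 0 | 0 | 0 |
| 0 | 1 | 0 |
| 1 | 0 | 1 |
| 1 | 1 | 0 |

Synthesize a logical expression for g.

1 only at (1,0): x1 AND NOT x2.

g(x1, x2) = x1 AND NOT x2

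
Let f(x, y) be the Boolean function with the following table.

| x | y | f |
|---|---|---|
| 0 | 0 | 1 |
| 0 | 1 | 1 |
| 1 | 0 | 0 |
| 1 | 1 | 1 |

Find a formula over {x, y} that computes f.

Only row (1,0) gives 0. So f is 1 everywhere except there — the complement of the minterm x·¬y.

f(x, y) = (x · y')'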